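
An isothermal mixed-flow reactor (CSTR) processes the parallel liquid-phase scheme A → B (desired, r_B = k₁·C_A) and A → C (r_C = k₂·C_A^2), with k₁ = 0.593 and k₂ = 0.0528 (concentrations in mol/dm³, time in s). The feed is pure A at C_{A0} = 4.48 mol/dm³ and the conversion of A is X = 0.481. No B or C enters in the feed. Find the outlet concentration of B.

1.79 mol/dm³

Exit C_A = C_{A0}(1−X) = 4.48×0.519 = 2.325 mol/dm³.
In a CSTR the entire volume is at exit conditions, so r_B = 0.593×2.325 = 1.379 and r_C = 0.0528×2.325^2 = 0.2854.
Fraction of consumed A going to B: r_B/(r_B+r_C) = 0.8285.
C_B = 0.8285·C_{A0}·X = 0.8285×4.48×0.481 = 1.79 mol/dm³.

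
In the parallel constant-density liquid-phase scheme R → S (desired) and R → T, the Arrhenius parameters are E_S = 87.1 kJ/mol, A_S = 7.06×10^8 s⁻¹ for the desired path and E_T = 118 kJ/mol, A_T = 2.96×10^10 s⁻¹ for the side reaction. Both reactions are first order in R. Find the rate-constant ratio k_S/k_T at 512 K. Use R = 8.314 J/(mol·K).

33.9

Since both paths have the same order in R, the concentration cancels and S_{S/T} = k_S/k_T = (A_S/A_T)·exp[(E_T−E_S)/(RT)].
(E_T−E_S)/(RT) = (118−87.1)×10³/(8.314×512) = 30900/4257 = 7.259.
k_S/k_T = (7.06×10^8/2.96×10^10)·exp(7.259) = 0.02385 × 1421 = 33.9.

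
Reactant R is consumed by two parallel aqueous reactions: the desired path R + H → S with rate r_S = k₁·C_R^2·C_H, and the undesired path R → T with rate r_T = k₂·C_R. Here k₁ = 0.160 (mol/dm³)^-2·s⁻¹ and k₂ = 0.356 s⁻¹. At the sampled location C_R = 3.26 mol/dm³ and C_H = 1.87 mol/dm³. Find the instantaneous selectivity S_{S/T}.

2.74

S_{S/T} = r_S/r_T = (k₁·C_R^2·C_H)/(k₂·C_R) = (k₁/k₂)·C_R·C_H.
= (0.160×3.260^2×1.870) / (0.356×3.260) = 3.180/1.161 = 2.74.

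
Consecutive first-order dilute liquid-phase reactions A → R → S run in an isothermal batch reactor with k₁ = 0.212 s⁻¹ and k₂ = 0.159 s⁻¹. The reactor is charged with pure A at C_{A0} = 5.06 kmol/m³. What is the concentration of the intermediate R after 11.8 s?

The intermediate concentration in a first-order A→B→C sequence is C_R = k₁C_{A0}(e^(−k₁t) − e^(−k₂t))/(k₂−k₁).
e^(−k₁t) = e^(−0.212×11.8) = e^(−2.502) = 0.08195; e^(−k₂t) = e^(−1.876) = 0.1532.
C_R = 0.212×5.06/(0.159−0.212) × (0.08195−0.1532) = (-20.24)×(-0.07122) = 1.441 kmol/m³.

1.44 kmol/m³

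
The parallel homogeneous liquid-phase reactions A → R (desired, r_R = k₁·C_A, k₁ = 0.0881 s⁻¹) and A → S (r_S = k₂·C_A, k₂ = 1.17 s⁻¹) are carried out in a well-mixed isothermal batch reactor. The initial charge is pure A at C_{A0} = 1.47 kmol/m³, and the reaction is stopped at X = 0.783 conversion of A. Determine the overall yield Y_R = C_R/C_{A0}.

C_A = C_{A0}(1−X) = 0.3190 kmol/m³.
Both paths are first order in A, so the instantaneous fraction to R is constant: dC_R/d(−C_A) = k₁/(k₁+k₂) = 0.07003.
C_R = 0.07003·(C_{A0}−C_A) = 0.07003×1.151 = 0.0806 kmol/m³.
Y_R = C_R/C_{A0} = 0.08060/1.47 = 0.0548.

0.0548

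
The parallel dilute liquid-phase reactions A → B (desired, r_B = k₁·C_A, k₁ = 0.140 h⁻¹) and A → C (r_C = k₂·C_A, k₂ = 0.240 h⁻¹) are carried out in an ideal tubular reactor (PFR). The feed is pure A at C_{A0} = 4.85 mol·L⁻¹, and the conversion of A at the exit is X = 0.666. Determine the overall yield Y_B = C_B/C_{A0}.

C_A = C_{A0}(1−X) = 1.620 mol·L⁻¹.
Both paths are first order in A, so the instantaneous fraction to B is constant: dC_B/d(−C_A) = k₁/(k₁+k₂) = 0.3684.
C_B = 0.3684·(C_{A0}−C_A) = 0.3684×3.230 = 1.19 mol·L⁻¹.
Y_B = C_B/C_{A0} = 1.190/4.85 = 0.245.

0.245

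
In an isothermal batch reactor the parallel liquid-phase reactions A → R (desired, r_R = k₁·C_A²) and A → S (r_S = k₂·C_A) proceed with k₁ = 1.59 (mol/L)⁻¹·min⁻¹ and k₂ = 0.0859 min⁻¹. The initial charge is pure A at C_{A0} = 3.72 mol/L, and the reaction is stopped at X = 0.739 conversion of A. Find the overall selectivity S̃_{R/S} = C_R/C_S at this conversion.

38.0

C_A = C_{A0}(1−X) = 0.9709 mol/L.
Along a PFR/batch, dC_S/dC_A = −r_S/(r_R+r_S) = −k₂/(k₂+k₁·C_A).
Integrating from C_{A0} to C_A: C_S = (0.0859/1.59)·ln[(0.0859+1.59·3.72)/(0.0859+1.59·0.971)] = 0.05403·ln(6.001/1.630) = 0.07042 mol/L.
Then C_R = (C_{A0}−C_A) − C_S = 2.749 − 0.07042 = 2.679 mol/L.
S̃_{R/S} = C_R/C_S = 2.679/0.07042 = 38.0.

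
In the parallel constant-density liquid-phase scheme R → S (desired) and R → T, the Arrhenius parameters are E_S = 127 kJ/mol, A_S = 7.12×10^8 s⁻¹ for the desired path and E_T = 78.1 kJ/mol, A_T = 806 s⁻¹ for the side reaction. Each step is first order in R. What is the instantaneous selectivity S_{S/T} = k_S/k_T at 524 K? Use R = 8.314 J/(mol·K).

11.8

With equal orders, S_{S/T} = k_S/k_T = (A_S/A_T)·exp[(E_T−E_S)/(RT)].
(E_T−E_S)/(RT) = (78.1−127)×10³/(8.314×524) = -48900/4357 = -11.22.
k_S/k_T = (7.12×10^8/806)·exp(-11.22) = 8.834×10^5 × 1.334×10^-5 = 11.8.
Since E_S > E_T, raising the temperature improves selectivity toward S.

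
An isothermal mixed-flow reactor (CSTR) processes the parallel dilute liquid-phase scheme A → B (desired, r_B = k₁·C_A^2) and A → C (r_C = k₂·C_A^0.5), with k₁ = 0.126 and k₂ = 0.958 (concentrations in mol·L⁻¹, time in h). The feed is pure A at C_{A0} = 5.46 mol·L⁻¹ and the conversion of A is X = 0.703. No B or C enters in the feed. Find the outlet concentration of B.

0.820 mol·L⁻¹

Exit C_A = C_{A0}(1−X) = 5.46×0.297 = 1.622 mol·L⁻¹.
Rates in a CSTR are evaluated at the outlet concentration: r_B = 0.126×1.622^2 = 0.3313, r_C = 0.958×1.622^0.5 = 1.220.
Fraction of consumed A going to B: r_B/(r_B+r_C) = 0.2136.
C_B = 0.2136·C_{A0}·X = 0.2136×5.46×0.703 = 0.820 mol·L⁻¹.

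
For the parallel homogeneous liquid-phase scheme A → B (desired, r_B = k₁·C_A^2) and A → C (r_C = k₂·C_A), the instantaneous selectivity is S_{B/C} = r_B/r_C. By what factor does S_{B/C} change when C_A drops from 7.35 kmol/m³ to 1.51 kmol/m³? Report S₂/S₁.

S_{B/C} = (k₁/k₂)·C_A, so S₂/S₁ = (C_{A,2}/C_{A,1}).
= 1.51/7.35 = 0.205.
Selectivity toward B falls as C_A falls — high-concentration operation is favoured.

0.205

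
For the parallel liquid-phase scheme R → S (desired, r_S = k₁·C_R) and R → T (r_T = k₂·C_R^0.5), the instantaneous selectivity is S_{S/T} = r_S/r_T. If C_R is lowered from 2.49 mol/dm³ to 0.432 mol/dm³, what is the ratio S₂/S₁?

0.417

S_{S/T} = (k₁/k₂)·C_R^0.5, so S₂/S₁ = (C_{R,2}/C_{R,1})^0.5.
= (0.432/2.49)^0.5 = (0.1735)^0.5 = 0.417.
Selectivity toward S falls as C_R falls — high-concentration operation is favoured.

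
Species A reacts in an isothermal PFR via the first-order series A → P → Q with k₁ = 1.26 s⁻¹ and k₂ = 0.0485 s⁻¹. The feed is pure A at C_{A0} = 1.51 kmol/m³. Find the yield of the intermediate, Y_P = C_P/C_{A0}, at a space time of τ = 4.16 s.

0.845

The intermediate concentration in a first-order A→B→C sequence is C_P = k₁C_{A0}(e^(−k₁τ) − e^(−k₂τ))/(k₂−k₁).
e^(−k₁τ) = e^(−1.26×4.16) = e^(−5.242) = 0.005292; e^(−k₂τ) = e^(−0.2018) = 0.8173.
C_P = 1.26×1.51/(0.0485−1.26) × (0.005292−0.8173) = (-1.570)×(-0.8120) = 1.275 kmol/m³.
Y_P = C_P/C_{A0} = 1.275/1.51 = 0.845.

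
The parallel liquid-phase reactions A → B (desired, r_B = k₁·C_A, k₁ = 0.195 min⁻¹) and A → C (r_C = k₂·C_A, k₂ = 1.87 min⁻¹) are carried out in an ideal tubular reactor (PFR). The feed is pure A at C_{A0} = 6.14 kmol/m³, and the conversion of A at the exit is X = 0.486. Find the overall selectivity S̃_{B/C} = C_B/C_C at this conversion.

0.104

C_A = C_{A0}(1−X) = 3.156 kmol/m³.
Both paths are first order in A, so the instantaneous fraction to B is constant: dC_B/d(−C_A) = k₁/(k₁+k₂) = 0.09443.
C_B = 0.09443·(C_{A0}−C_A) = 0.09443×2.984 = 0.282 kmol/m³.
C_C = (C_{A0}−C_A)−C_B = 2.702 kmol/m³; S̃_{B/C} = 0.2818/2.702 = 0.104.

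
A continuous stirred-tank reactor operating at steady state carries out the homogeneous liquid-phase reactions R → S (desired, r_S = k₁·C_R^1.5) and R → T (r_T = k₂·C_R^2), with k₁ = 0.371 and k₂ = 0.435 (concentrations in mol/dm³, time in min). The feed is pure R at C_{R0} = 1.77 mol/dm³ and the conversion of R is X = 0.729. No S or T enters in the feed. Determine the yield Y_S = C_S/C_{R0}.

0.402

Exit C_R = C_{R0}(1−X) = 1.77×0.271 = 0.4797 mol/dm³.
In a CSTR the entire volume is at exit conditions, so r_S = 0.371×0.4797^1.5 = 0.1233 and r_T = 0.435×0.4797^2 = 0.1001.
Fraction of consumed R going to S: r_S/(r_S+r_T) = 0.5519.
C_S = 0.5519·C_{R0}·X = 0.5519×1.77×0.729 = 0.712 mol/dm³; Y_S = C_S/C_{R0} = 0.402.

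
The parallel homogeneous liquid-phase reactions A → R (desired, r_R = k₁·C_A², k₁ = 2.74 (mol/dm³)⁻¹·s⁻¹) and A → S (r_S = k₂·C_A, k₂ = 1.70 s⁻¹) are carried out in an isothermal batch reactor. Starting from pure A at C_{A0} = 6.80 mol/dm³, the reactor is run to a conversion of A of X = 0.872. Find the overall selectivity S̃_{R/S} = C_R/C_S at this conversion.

4.95

C_A = C_{A0}(1−X) = 0.8704 mol/dm³.
Along a PFR/batch, dC_S/dC_A = −r_S/(r_R+r_S) = −k₂/(k₂+k₁·C_A).
Integrating from C_{A0} to C_A: C_S = (1.70/2.74)·ln[(1.70+2.74·6.80)/(1.70+2.74·0.870)] = 0.6204·ln(20.33/4.085) = 0.9957 mol/dm³.
Then C_R = (C_{A0}−C_A) − C_S = 5.930 − 0.9957 = 4.934 mol/dm³.
S̃_{R/S} = C_R/C_S = 4.934/0.9957 = 4.95.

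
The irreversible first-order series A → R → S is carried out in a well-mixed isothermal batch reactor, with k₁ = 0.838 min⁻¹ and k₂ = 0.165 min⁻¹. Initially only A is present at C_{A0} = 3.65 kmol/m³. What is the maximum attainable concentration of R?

Evaluating C_R at t_opt = ln(k₂/k₁)/(k₂−k₁) gives C_{R,max}/C_{A0} = (k₁/k₂)^[k₂/(k₂−k₁)].
= (0.838/0.165)^(0.165/(0.165−0.838)) = (5.079)^(-0.2452) = 0.6714.
C_{R,max} = 0.6714×3.65 = 2.45 kmol/m³.

2.45 kmol/m³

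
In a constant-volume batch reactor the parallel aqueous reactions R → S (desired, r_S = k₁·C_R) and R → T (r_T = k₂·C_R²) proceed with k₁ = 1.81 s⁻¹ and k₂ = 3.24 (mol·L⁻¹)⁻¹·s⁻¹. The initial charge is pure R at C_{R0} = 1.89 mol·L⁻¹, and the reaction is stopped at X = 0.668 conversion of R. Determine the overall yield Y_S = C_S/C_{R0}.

0.214

C_R = C_{R0}(1−X) = 0.6275 mol·L⁻¹.
Along a PFR/batch, dC_S/dC_R = −r_S/(r_S+r_T) = −k₁/(k₁+k₂·C_R).
Integrating from C_{R0} to C_R: C_S = (1.81/3.24)·ln[(1.81+3.24·1.89)/(1.81+3.24·0.627)] = 0.5586·ln(7.934/3.843) = 0.4049 mol·L⁻¹.
Y_S = C_S/C_{R0} = 0.4049/1.89 = 0.214.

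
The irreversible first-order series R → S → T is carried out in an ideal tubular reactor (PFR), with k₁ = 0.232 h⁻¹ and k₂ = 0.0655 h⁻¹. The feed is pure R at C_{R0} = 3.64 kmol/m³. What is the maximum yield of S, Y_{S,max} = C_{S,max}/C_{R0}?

Evaluating C_S at τ_opt = ln(k₂/k₁)/(k₂−k₁) gives C_{S,max}/C_{R0} = (k₁/k₂)^[k₂/(k₂−k₁)].
= (0.232/0.0655)^(0.0655/(0.0655−0.232)) = (3.542)^(-0.3934) = 0.6080.

0.608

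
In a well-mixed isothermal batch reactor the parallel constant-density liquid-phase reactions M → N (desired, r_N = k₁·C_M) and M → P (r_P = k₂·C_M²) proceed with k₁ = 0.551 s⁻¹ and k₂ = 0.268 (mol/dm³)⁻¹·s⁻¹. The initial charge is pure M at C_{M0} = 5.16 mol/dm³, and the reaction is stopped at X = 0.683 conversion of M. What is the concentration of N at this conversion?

1.38 mol/dm³

C_M = C_{M0}(1−X) = 1.636 mol/dm³.
Along a PFR/batch, dC_N/dC_M = −r_N/(r_N+r_P) = −k₁/(k₁+k₂·C_M).
Integrating from C_{M0} to C_M: C_N = (0.551/0.268)·ln[(0.551+0.268·5.16)/(0.551+0.268·1.64)] = 2.056·ln(1.934/0.9894) = 1.378 mol/dm³.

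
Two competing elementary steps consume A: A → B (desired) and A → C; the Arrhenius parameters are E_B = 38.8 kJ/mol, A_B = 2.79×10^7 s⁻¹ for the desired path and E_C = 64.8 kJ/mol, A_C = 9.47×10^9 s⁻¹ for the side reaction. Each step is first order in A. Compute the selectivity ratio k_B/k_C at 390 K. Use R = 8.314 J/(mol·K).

8.95

With equal orders, S_{B/C} = k_B/k_C = (A_B/A_C)·exp[(E_C−E_B)/(RT)].
(E_C−E_B)/(RT) = (64.8−38.8)×10³/(8.314×390) = 26000/3242 = 8.019.
k_B/k_C = (2.79×10^7/9.47×10^9)·exp(8.019) = 0.002946 × 3037 = 8.95.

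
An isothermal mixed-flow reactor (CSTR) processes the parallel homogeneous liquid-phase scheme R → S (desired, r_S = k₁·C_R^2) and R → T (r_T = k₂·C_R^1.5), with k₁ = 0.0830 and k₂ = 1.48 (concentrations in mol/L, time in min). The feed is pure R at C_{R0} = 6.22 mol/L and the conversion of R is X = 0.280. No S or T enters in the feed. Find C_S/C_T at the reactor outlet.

Exit C_R = C_{R0}(1−X) = 6.22×0.720 = 4.478 mol/L.
In a CSTR the entire volume is at exit conditions, so r_S = 0.0830×4.478^2 = 1.665 and r_T = 1.48×4.478^1.5 = 14.03.
Overall selectivity = C_S/C_T = r_Sτ/(r_Tτ) = r_S/r_T = 0.119.

0.119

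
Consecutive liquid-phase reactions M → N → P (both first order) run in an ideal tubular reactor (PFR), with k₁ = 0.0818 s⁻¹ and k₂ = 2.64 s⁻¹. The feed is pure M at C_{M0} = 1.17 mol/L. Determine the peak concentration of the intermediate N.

0.0324 mol/L

For a first-order series the maximum intermediate yield is C_{N,max}/C_{M0} = (k₁/k₂)^[k₂/(k₂−k₁)].
= (0.0818/2.64)^(2.64/(2.64−0.0818)) = (0.03098)^(1.032) = 0.02773.
C_{N,max} = 0.02773×1.17 = 0.0324 mol/L.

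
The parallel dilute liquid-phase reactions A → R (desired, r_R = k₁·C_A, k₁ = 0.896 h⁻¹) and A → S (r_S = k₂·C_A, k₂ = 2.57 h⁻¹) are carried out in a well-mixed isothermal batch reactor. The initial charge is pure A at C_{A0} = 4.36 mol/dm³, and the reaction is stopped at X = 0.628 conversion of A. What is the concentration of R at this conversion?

C_A = C_{A0}(1−X) = 1.622 mol/dm³.
Both paths are first order in A, so the instantaneous fraction to R is constant: dC_R/d(−C_A) = k₁/(k₁+k₂) = 0.2585.
C_R = 0.2585·(C_{A0}−C_A) = 0.2585×2.738 = 0.708 mol/dm³.

0.708 mol/dm³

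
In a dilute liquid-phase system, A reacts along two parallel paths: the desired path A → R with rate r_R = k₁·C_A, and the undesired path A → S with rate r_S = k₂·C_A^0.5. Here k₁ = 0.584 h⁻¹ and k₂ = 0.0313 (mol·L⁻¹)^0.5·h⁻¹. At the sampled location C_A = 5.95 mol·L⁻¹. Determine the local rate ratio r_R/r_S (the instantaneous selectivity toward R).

45.5

S_{R/S} = r_R/r_S = (k₁·C_A)/(k₂·C_A^0.5) = (k₁/k₂)·C_A^0.5.
= (0.584×5.950) / (0.0313×5.950^0.5) = 3.475/0.07635 = 45.5.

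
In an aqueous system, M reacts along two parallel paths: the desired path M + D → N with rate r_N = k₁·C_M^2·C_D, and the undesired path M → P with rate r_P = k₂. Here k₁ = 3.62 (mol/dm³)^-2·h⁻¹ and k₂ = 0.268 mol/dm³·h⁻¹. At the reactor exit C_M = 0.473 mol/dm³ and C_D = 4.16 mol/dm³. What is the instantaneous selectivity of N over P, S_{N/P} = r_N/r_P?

S_{N/P} = r_N/r_P = (k₁·C_M^2·C_D)/(k₂) = (k₁/k₂)·C_M^2·C_D.
= (3.62×0.4730^2×4.160) / (0.268) = 3.369/0.2680 = 12.6.
Since the desired path is higher order in M, keeping C_M high (PFR or concentrated feed) favours N.

12.6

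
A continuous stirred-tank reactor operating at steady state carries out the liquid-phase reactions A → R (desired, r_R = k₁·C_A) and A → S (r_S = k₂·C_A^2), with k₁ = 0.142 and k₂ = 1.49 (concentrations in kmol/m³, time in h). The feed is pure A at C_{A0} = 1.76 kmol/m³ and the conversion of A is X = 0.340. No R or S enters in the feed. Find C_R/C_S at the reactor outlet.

Exit C_A = C_{A0}(1−X) = 1.76×0.660 = 1.162 kmol/m³.
Rates in a CSTR are evaluated at the outlet concentration: r_R = 0.142×1.162 = 0.1649, r_S = 1.49×1.162^2 = 2.010.
Overall selectivity = C_R/C_S = r_Rτ/(r_Sτ) = r_R/r_S = 0.0820.

0.0820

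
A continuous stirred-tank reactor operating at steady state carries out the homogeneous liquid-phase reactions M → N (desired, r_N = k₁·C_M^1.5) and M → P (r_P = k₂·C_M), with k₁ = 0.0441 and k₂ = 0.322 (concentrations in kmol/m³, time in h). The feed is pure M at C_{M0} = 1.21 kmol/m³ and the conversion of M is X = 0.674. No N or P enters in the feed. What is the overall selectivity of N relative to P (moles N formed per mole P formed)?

0.0860

Exit C_M = C_{M0}(1−X) = 1.21×0.326 = 0.3945 kmol/m³.
Rates in a CSTR are evaluated at the outlet concentration: r_N = 0.0441×0.3945^1.5 = 0.01093, r_P = 0.322×0.3945 = 0.1270.
Overall selectivity = C_N/C_P = r_Nτ/(r_Pτ) = r_N/r_P = 0.0860.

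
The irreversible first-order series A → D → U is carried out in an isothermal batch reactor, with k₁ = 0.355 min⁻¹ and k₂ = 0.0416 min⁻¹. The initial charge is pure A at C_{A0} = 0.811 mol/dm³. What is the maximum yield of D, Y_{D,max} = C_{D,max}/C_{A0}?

For a first-order series the maximum intermediate yield is C_{D,max}/C_{A0} = (k₁/k₂)^[k₂/(k₂−k₁)].
= (0.355/0.0416)^(0.0416/(0.0416−0.355)) = (8.534)^(-0.1327) = 0.7523.

0.752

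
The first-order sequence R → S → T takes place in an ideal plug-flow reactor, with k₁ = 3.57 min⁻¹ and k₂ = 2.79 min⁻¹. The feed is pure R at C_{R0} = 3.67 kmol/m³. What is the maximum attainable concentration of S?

At the optimum, C_{S,max}/C_{R0} = (k₁/k₂)^[k₂/(k₂−k₁)].
= (3.57/2.79)^(2.79/(2.79−3.57)) = (1.280)^(-3.577) = 0.4140.
C_{S,max} = 0.4140×3.67 = 1.52 kmol/m³.

1.52 kmol/m³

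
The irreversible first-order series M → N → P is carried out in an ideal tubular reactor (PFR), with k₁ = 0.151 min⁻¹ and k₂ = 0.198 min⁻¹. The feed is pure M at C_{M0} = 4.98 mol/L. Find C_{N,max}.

1.59 mol/L

For a first-order series the maximum intermediate yield is C_{N,max}/C_{M0} = (k₁/k₂)^[k₂/(k₂−k₁)].
= (0.151/0.198)^(0.198/(0.198−0.151)) = (0.7626)^(4.213) = 0.3193.
C_{N,max} = 0.3193×4.98 = 1.59 mol/L.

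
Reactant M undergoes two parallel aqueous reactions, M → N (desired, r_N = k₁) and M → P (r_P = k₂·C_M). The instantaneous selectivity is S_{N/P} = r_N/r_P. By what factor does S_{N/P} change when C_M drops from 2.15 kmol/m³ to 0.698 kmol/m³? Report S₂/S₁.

S_{N/P} = (k₁/k₂)·C_M⁻¹, so S₂/S₁ = (C_{M,2}/C_{M,1})⁻¹.
= 2.15/0.698 = 3.08.
Selectivity toward N rises as C_M falls — low-concentration operation is favoured.

3.08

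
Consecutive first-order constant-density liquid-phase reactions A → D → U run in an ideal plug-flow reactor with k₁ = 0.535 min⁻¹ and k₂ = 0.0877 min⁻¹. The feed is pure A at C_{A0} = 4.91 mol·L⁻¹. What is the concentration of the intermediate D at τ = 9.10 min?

Solving the coupled first-order balances gives C_D(τ) = [k₁/(k₂−k₁)]·C_{A0}·(e^(−k₁τ) − e^(−k₂τ)).
e^(−k₁τ) = e^(−0.535×9.10) = e^(−4.869) = 0.007685; e^(−k₂τ) = e^(−0.7981) = 0.4502.
C_D = 0.535×4.91/(0.0877−0.535) × (0.007685−0.4502) = (-5.873)×(-0.4425) = 2.599 mol·L⁻¹.

2.60 mol·L⁻¹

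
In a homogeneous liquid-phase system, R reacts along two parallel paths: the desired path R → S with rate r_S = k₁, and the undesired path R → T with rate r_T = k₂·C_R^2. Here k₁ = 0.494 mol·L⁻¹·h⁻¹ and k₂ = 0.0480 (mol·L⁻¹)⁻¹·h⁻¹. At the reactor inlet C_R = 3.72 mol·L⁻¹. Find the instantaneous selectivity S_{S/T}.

S_{S/T} = r_S/r_T = (k₁)/(k₂·C_R^2) = (k₁/k₂)·C_R^-2.
= (0.494) / (0.0480×3.720^2) = 0.4940/0.6642 = 0.744.
The undesired path is higher order in R, so low C_R (CSTR or dilute feed) favours S.

0.744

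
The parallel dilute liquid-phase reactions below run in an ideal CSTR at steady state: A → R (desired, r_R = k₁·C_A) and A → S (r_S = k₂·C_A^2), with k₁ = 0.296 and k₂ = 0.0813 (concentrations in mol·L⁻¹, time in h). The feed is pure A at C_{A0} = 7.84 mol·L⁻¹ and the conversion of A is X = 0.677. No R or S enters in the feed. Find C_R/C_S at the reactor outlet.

Exit C_A = C_{A0}(1−X) = 7.84×0.323 = 2.532 mol·L⁻¹.
A CSTR operates uniformly at the exit composition, giving r_R = 0.7496 and r_S = 0.5213 (each k·C_A^n at C_A = 2.532).
Overall selectivity = C_R/C_S = r_Rτ/(r_Sτ) = r_R/r_S = 1.44.

1.44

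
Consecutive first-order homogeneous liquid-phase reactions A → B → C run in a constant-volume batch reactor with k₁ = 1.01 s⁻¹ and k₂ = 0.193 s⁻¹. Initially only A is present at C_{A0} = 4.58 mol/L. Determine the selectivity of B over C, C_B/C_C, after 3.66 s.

The intermediate concentration in a first-order A→B→C sequence is C_B = k₁C_{A0}(e^(−k₁t) − e^(−k₂t))/(k₂−k₁).
e^(−k₁t) = e^(−1.01×3.66) = e^(−3.697) = 0.02481; e^(−k₂t) = e^(−0.7064) = 0.4934.
C_B = 1.01×4.58/(0.193−1.01) × (0.02481−0.4934) = (-5.662)×(-0.4686) = 2.653 mol/L.
C_A = C_{A0}e^(−k₁t) = 0.1136 mol/L, so C_C = C_{A0}−C_A−C_B = 1.813 mol/L; C_B/C_C = 1.46.

1.46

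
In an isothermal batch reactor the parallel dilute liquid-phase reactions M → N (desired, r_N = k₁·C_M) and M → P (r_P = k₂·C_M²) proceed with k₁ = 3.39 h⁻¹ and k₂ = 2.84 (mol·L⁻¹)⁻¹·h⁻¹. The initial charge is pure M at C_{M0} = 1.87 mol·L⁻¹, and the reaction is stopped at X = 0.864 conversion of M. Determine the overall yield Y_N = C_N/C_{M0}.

C_M = C_{M0}(1−X) = 0.2543 mol·L⁻¹.
Along a PFR/batch, dC_N/dC_M = −r_N/(r_N+r_P) = −k₁/(k₁+k₂·C_M).
Integrating from C_{M0} to C_M: C_N = (3.39/2.84)·ln[(3.39+2.84·1.87)/(3.39+2.84·0.254)] = 1.194·ln(8.701/4.112) = 0.8946 mol·L⁻¹.
Y_N = C_N/C_{M0} = 0.8946/1.87 = 0.478.

0.478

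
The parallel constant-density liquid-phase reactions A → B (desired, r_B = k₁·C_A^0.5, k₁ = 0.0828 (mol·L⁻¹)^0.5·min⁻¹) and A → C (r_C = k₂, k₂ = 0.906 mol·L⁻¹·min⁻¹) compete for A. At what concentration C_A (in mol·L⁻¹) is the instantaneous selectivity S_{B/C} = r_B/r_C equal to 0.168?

S_{B/C} = (k₁/k₂)·C_A^0.5 ⇒ C_A = (S·k₂/k₁)^(2).
= (0.168×0.906/0.0828)^(2) = (1.838)^(2) = 3.38 mol·L⁻¹.

3.38 mol·L⁻¹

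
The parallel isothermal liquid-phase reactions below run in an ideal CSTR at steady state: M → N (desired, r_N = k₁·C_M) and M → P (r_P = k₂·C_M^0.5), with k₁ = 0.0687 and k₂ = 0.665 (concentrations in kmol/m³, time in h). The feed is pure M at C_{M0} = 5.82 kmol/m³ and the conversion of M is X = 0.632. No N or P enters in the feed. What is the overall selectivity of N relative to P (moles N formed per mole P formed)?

Exit C_M = C_{M0}(1−X) = 5.82×0.368 = 2.142 kmol/m³.
A CSTR operates uniformly at the exit composition, giving r_N = 0.1471 and r_P = 0.9732 (each k·C_M^n at C_M = 2.142).
Overall selectivity = C_N/C_P = r_Nτ/(r_Pτ) = r_N/r_P = 0.151.

0.151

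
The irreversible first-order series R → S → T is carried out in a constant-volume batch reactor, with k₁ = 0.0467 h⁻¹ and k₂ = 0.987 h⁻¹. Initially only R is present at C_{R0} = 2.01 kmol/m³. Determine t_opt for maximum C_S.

Setting dC_S/dt = 0 gives t_opt = ln(k₂/k₁)/(k₂−k₁).
= ln(0.987/0.0467)/(0.987−0.0467) = ln(21.13)/0.9403 = 3.051/0.9403 = 3.24 h.

3.24 h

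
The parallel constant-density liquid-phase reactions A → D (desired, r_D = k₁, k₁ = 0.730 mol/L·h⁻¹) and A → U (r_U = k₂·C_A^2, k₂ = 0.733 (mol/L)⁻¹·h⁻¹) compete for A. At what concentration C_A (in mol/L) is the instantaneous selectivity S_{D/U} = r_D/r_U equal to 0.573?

1.32 mol/L

S_{D/U} = (k₁/k₂)·C_A^-2 ⇒ C_A = (S·k₂/k₁)^(-0.5).
= (0.573×0.733/0.730)^(-0.5) = (0.5754)^(-0.5) = 1.32 mol/L.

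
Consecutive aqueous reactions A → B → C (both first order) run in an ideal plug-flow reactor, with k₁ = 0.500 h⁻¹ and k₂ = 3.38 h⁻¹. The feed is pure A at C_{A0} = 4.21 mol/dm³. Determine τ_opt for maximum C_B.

0.664 h

The intermediate peaks when r₁ = r₂, i.e. k₁e^(−k₁τ) = k₂e^(−k₂τ), giving τ_opt = ln(k₂/k₁)/(k₂−k₁).
= ln(3.38/0.500)/(3.38−0.500) = ln(6.760)/2.880 = 1.911/2.880 = 0.664 h.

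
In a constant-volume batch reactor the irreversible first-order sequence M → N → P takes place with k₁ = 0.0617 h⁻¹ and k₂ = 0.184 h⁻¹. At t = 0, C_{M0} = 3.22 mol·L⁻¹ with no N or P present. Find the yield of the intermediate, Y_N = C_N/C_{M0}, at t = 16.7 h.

0.157

Solving the coupled first-order balances gives C_N(t) = [k₁/(k₂−k₁)]·C_{M0}·(e^(−k₁t) − e^(−k₂t)).
e^(−k₁t) = e^(−0.0617×16.7) = e^(−1.030) = 0.3569; e^(−k₂t) = e^(−3.073) = 0.04629.
C_N = 0.0617×3.22/(0.184−0.0617) × (0.3569−0.04629) = 1.624×0.3106 = 0.5045 mol·L⁻¹.
Y_N = C_N/C_{M0} = 0.5045/3.22 = 0.157.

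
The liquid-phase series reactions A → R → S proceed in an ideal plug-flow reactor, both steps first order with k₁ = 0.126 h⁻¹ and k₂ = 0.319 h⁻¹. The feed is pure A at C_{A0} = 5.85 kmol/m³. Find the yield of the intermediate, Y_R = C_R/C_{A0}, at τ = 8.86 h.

The intermediate concentration in a first-order A→B→C sequence is C_R = k₁C_{A0}(e^(−k₁τ) − e^(−k₂τ))/(k₂−k₁).
e^(−k₁τ) = e^(−0.126×8.86) = e^(−1.116) = 0.3275; e^(−k₂τ) = e^(−2.826) = 0.05923.
C_R = 0.126×5.85/(0.319−0.126) × (0.3275−0.05923) = 3.819×0.2682 = 1.024 kmol/m³.
Y_R = C_R/C_{A0} = 1.024/5.85 = 0.175.

0.175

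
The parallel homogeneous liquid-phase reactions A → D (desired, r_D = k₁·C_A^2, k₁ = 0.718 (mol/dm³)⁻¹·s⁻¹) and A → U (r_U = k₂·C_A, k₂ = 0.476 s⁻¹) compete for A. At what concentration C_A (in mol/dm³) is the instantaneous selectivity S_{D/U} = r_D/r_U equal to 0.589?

0.390 mol/dm³

S_{D/U} = (k₁/k₂)·C_A ⇒ C_A = S·k₂/k₁.
= 0.589×0.476/0.718 = 0.390 mol/dm³.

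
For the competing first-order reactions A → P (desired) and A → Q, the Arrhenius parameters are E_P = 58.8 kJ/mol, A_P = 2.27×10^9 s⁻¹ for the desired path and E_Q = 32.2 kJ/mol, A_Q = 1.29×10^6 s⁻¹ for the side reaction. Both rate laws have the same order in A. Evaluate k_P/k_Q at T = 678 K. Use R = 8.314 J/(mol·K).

k_P/k_Q = (A_P/A_Q)·exp[−(E_P−E_Q)/(RT)] = (A_P/A_Q)·exp[(E_Q−E_P)/(RT)].
(E_Q−E_P)/(RT) = (32.2−58.8)×10³/(8.314×678) = -26600/5637 = -4.719.
k_P/k_Q = (2.27×10^9/1.29×10^6)·exp(-4.719) = 1760 × 0.008925 = 15.7.
Since E_P > E_Q, raising the temperature improves selectivity toward P.

15.7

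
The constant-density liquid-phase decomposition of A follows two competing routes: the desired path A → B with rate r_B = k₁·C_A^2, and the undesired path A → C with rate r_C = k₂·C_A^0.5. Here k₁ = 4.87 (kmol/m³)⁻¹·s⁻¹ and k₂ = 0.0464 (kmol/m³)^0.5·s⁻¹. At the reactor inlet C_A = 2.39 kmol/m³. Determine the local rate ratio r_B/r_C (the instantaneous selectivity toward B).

388

S_{B/C} = r_B/r_C = (k₁·C_A^2)/(k₂·C_A^0.5) = (k₁/k₂)·C_A^1.5.
= (4.87×2.390^2) / (0.0464×2.390^0.5) = 27.82/0.07173 = 388.
Since the desired path is higher order in A, keeping C_A high (PFR or concentrated feed) favours B.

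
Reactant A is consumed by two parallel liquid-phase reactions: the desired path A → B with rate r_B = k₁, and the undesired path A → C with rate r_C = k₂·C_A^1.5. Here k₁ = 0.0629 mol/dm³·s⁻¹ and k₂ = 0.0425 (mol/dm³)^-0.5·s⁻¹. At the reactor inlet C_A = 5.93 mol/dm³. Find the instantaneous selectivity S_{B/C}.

0.102

S_{B/C} = r_B/r_C = (k₁)/(k₂·C_A^1.5) = (k₁/k₂)·C_A^-1.5.
= (0.0629) / (0.0425×5.930^1.5) = 0.06290/0.6137 = 0.102.
The undesired path is higher order in A, so low C_A (CSTR or dilute feed) favours B.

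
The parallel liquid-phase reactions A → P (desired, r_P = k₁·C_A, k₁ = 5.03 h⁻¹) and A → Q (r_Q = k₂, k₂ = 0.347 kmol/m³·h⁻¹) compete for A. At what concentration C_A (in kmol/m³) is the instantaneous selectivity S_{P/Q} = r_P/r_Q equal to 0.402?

0.0277 kmol/m³

S_{P/Q} = (k₁/k₂)·C_A ⇒ C_A = S·k₂/k₁.
= 0.402×0.347/5.03 = 0.0277 kmol/m³.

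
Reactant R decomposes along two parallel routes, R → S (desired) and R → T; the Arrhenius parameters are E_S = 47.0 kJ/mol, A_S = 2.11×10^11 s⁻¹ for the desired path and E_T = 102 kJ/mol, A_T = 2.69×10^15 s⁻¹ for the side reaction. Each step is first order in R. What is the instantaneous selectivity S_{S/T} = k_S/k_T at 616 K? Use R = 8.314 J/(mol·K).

3.62

With equal orders, S_{S/T} = k_S/k_T = (A_S/A_T)·exp[(E_T−E_S)/(RT)].
(E_T−E_S)/(RT) = (102−47.0)×10³/(8.314×616) = 55000/5121 = 10.74.
k_S/k_T = (2.11×10^11/2.69×10^15)·exp(10.74) = 7.844×10^-5 × 46129 = 3.62.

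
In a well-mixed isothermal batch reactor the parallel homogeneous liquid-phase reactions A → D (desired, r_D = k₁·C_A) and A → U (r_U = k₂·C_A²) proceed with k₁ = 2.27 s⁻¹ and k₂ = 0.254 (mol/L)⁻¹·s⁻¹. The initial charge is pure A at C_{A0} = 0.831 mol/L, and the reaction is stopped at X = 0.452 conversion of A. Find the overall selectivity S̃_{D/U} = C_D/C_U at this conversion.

C_A = C_{A0}(1−X) = 0.4554 mol/L.
Along a PFR/batch, dC_D/dC_A = −r_D/(r_D+r_U) = −k₁/(k₁+k₂·C_A).
Integrating from C_{A0} to C_A: C_D = (2.27/0.254)·ln[(2.27+0.254·0.831)/(2.27+0.254·0.455)] = 8.937·ln(2.481/2.386) = 0.3504 mol/L.
C_U = (C_{A0}−C_A)−C_D = 0.02517 mol/L; S̃_{D/U} = 0.3504/0.02517 = 13.9.

13.9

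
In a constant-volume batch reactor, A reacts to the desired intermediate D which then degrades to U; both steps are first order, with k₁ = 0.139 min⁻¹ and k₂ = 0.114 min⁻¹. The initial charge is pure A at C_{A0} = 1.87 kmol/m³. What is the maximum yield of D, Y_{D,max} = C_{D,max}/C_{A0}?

0.405

At the optimum, C_{D,max}/C_{A0} = (k₁/k₂)^[k₂/(k₂−k₁)].
= (0.139/0.114)^(0.114/(0.114−0.139)) = (1.219)^(-4.560) = 0.4049.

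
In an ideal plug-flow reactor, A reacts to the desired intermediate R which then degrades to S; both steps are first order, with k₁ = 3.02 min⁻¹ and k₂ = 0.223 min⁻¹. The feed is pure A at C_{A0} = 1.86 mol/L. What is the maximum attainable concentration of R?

At the optimum, C_{R,max}/C_{A0} = (k₁/k₂)^[k₂/(k₂−k₁)].
= (3.02/0.223)^(0.223/(0.223−3.02)) = (13.54)^(-0.07973) = 0.8124.
C_{R,max} = 0.8124×1.86 = 1.51 mol/L.

1.51 mol/L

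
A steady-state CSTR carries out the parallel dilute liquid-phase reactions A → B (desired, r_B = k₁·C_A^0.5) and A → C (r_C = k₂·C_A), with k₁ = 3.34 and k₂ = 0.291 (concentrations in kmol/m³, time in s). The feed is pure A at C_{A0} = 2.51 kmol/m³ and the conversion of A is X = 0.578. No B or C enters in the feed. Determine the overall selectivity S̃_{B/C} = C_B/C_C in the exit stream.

Exit C_A = C_{A0}(1−X) = 2.51×0.422 = 1.059 kmol/m³.
In a CSTR the entire volume is at exit conditions, so r_B = 3.34×1.059^0.5 = 3.437 and r_C = 0.291×1.059 = 0.3082.
Overall selectivity = C_B/C_C = r_Bτ/(r_Cτ) = r_B/r_C = 11.2.

11.2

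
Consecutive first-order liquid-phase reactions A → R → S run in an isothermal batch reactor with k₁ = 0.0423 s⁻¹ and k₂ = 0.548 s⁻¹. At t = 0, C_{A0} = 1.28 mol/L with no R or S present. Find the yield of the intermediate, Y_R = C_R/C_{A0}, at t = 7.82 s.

For first-order series with pure A initially, C_R(t) = k₁C_{A0}/(k₂−k₁)·(e^(−k₁t) − e^(−k₂t)).
e^(−k₁t) = e^(−0.0423×7.82) = e^(−0.3308) = 0.7184; e^(−k₂t) = e^(−4.285) = 0.01377.
C_R = 0.0423×1.28/(0.548−0.0423) × (0.7184−0.01377) = 0.1071×0.7046 = 0.07544 mol/L.
Y_R = C_R/C_{A0} = 0.07544/1.28 = 0.0589.

0.0589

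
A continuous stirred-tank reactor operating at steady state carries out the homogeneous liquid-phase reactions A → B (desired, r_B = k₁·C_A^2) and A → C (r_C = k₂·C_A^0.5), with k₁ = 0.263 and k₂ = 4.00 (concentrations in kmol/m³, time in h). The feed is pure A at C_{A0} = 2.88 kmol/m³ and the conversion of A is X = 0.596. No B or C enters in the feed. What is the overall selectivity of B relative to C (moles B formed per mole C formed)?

Exit C_A = C_{A0}(1−X) = 2.88×0.404 = 1.164 kmol/m³.
In a CSTR the entire volume is at exit conditions, so r_B = 0.263×1.164^2 = 0.3560 and r_C = 4.00×1.164^0.5 = 4.315.
Overall selectivity = C_B/C_C = r_Bτ/(r_Cτ) = r_B/r_C = 0.0825.

0.0825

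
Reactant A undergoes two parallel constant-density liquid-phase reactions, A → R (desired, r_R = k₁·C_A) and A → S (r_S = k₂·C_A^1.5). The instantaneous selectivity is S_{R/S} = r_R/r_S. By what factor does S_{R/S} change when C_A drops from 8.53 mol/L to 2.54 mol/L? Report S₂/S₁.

1.83

S_{R/S} = (k₁/k₂)·C_A^-0.5, so S₂/S₁ = (C_{A,2}/C_{A,1})^-0.5.
= (2.54/8.53)^(-0.5) = (0.2978)^(-0.5) = 1.83.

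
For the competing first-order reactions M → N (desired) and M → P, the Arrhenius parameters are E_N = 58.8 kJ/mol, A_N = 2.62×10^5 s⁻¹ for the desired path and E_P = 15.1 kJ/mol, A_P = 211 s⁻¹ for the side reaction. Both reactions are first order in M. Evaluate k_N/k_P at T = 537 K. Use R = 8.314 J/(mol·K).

k_N/k_P = (A_N/A_P)·exp[−(E_N−E_P)/(RT)] = (A_N/A_P)·exp[(E_P−E_N)/(RT)].
(E_P−E_N)/(RT) = (15.1−58.8)×10³/(8.314×537) = -43700/4465 = -9.788.
k_N/k_P = (2.62×10^5/211)·exp(-9.788) = 1242 × 5.612×10^-5 = 0.0697.

0.0697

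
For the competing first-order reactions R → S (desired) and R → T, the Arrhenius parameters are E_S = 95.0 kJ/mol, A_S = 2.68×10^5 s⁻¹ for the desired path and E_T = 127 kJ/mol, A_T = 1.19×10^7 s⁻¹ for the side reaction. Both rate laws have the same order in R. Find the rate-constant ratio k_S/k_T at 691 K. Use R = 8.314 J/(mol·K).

With equal orders, S_{S/T} = k_S/k_T = (A_S/A_T)·exp[(E_T−E_S)/(RT)].
(E_T−E_S)/(RT) = (127−95.0)×10³/(8.314×691) = 32000/5745 = 5.570.
k_S/k_T = (2.68×10^5/1.19×10^7)·exp(5.570) = 0.02252 × 262.5 = 5.91.

5.91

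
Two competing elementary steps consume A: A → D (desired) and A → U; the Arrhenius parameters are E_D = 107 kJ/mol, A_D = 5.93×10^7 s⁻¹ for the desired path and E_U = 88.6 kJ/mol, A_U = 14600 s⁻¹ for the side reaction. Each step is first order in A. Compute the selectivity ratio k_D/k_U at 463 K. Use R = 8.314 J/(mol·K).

34.1

Since both paths have the same order in A, the concentration cancels and S_{D/U} = k_D/k_U = (A_D/A_U)·exp[(E_U−E_D)/(RT)].
(E_U−E_D)/(RT) = (88.6−107)×10³/(8.314×463) = -18400/3849 = -4.780.
k_D/k_U = (5.93×10^7/14600)·exp(-4.780) = 4062 × 0.008396 = 34.1.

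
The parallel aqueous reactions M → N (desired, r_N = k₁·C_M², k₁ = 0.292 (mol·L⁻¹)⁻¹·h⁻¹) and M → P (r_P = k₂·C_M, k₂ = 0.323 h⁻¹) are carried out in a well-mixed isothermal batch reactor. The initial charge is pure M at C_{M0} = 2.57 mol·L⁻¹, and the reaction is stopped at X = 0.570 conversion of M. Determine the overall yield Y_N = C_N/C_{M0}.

0.351

C_M = C_{M0}(1−X) = 1.105 mol·L⁻¹.
Along a PFR/batch, dC_P/dC_M = −r_P/(r_N+r_P) = −k₂/(k₂+k₁·C_M).
Integrating from C_{M0} to C_M: C_P = (0.323/0.292)·ln[(0.323+0.292·2.57)/(0.323+0.292·1.11)] = 1.106·ln(1.073/0.6457) = 0.5623 mol·L⁻¹.
Then C_N = (C_{M0}−C_M) − C_P = 1.465 − 0.5623 = 0.9026 mol·L⁻¹.
Y_N = C_N/C_{M0} = 0.9026/2.57 = 0.351.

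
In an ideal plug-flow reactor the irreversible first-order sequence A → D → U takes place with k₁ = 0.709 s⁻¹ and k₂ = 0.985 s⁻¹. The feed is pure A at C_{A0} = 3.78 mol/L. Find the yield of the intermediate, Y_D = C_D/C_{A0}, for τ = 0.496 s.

0.231

For first-order series with pure A initially, C_D(τ) = k₁C_{A0}/(k₂−k₁)·(e^(−k₁τ) − e^(−k₂τ)).
e^(−k₁τ) = e^(−0.709×0.496) = e^(−0.3517) = 0.7035; e^(−k₂τ) = e^(−0.4886) = 0.6135.
C_D = 0.709×3.78/(0.985−0.709) × (0.7035−0.6135) = 9.710×0.09001 = 0.8740 mol/L.
Y_D = C_D/C_{A0} = 0.8740/3.78 = 0.231.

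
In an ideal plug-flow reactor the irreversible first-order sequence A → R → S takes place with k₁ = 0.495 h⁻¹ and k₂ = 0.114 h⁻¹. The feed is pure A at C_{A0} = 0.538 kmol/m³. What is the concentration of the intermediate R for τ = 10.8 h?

For first-order series with pure A initially, C_R(τ) = k₁C_{A0}/(k₂−k₁)·(e^(−k₁τ) − e^(−k₂τ)).
e^(−k₁τ) = e^(−0.495×10.8) = e^(−5.346) = 0.004767; e^(−k₂τ) = e^(−1.231) = 0.2919.
C_R = 0.495×0.538/(0.114−0.495) × (0.004767−0.2919) = (-0.6990)×(-0.2872) = 0.2007 kmol/m³.

0.201 kmol/m³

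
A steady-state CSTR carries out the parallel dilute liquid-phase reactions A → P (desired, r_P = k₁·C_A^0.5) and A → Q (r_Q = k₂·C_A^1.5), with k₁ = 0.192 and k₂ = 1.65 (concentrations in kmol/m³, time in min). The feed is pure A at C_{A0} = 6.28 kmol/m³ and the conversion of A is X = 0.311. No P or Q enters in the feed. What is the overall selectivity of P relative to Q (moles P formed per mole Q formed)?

0.0269

Exit C_A = C_{A0}(1−X) = 6.28×0.689 = 4.327 kmol/m³.
A CSTR operates uniformly at the exit composition, giving r_P = 0.3994 and r_Q = 14.85 (each k·C_A^n at C_A = 4.327).
Overall selectivity = C_P/C_Q = r_Pτ/(r_Qτ) = r_P/r_Q = 0.0269.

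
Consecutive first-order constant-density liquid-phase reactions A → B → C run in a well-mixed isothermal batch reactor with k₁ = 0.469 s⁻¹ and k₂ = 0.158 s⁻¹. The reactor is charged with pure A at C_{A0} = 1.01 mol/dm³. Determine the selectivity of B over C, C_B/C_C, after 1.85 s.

5.63

The intermediate concentration in a first-order A→B→C sequence is C_B = k₁C_{A0}(e^(−k₁t) − e^(−k₂t))/(k₂−k₁).
e^(−k₁t) = e^(−0.469×1.85) = e^(−0.8677) = 0.4199; e^(−k₂t) = e^(−0.2923) = 0.7465.
C_B = 0.469×1.01/(0.158−0.469) × (0.4199−0.7465) = (-1.523)×(-0.3266) = 0.4975 mol/dm³.
C_A = C_{A0}e^(−k₁t) = 0.4241 mol/dm³, so C_C = C_{A0}−C_A−C_B = 0.08840 mol/dm³; C_B/C_C = 5.63.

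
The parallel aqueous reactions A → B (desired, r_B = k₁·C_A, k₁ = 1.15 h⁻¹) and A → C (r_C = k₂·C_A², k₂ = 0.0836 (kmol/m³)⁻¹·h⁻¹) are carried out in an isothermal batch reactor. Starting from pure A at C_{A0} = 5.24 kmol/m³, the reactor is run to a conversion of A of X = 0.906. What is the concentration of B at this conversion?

3.96 kmol/m³

C_A = C_{A0}(1−X) = 0.4926 kmol/m³.
Along a PFR/batch, dC_B/dC_A = −r_B/(r_B+r_C) = −k₁/(k₁+k₂·C_A).
Integrating from C_{A0} to C_A: C_B = (1.15/0.0836)·ln[(1.15+0.0836·5.24)/(1.15+0.0836·0.493)] = 13.76·ln(1.588/1.191) = 3.956 kmol/m³.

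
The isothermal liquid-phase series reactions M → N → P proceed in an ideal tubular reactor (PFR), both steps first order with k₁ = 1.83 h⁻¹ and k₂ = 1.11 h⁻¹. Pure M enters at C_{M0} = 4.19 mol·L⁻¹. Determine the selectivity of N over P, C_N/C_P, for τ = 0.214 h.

The intermediate concentration in a first-order A→B→C sequence is C_N = k₁C_{M0}(e^(−k₁τ) − e^(−k₂τ))/(k₂−k₁).
e^(−k₁τ) = e^(−1.83×0.214) = e^(−0.3916) = 0.6760; e^(−k₂τ) = e^(−0.2375) = 0.7886.
C_N = 1.83×4.19/(1.11−1.83) × (0.6760−0.7886) = (-10.65)×(-0.1126) = 1.199 mol·L⁻¹.
C_M = C_{M0}e^(−k₁τ) = 2.832 mol·L⁻¹, so C_P = C_{M0}−C_M−C_N = 0.1585 mol·L⁻¹; C_N/C_P = 7.56.

7.56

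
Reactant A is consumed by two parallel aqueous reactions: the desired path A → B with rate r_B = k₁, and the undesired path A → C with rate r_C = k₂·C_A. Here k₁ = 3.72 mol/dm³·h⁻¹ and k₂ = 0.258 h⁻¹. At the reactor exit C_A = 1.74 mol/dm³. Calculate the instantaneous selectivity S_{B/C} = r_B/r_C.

S_{B/C} = r_B/r_C = (k₁)/(k₂·C_A) = (k₁/k₂)·C_A⁻¹.
= (3.72) / (0.258×1.740) = 3.720/0.4489 = 8.29.

8.29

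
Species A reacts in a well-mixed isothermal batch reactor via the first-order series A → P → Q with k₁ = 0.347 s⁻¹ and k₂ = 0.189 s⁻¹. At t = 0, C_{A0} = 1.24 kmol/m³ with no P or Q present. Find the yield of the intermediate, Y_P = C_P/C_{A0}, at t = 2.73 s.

The intermediate concentration in a first-order A→B→C sequence is C_P = k₁C_{A0}(e^(−k₁t) − e^(−k₂t))/(k₂−k₁).
e^(−k₁t) = e^(−0.347×2.73) = e^(−0.9473) = 0.3878; e^(−k₂t) = e^(−0.5160) = 0.5969.
C_P = 0.347×1.24/(0.189−0.347) × (0.3878−0.5969) = (-2.723)×(-0.2091) = 0.5695 kmol/m³.
Y_P = C_P/C_{A0} = 0.5695/1.24 = 0.459.

0.459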